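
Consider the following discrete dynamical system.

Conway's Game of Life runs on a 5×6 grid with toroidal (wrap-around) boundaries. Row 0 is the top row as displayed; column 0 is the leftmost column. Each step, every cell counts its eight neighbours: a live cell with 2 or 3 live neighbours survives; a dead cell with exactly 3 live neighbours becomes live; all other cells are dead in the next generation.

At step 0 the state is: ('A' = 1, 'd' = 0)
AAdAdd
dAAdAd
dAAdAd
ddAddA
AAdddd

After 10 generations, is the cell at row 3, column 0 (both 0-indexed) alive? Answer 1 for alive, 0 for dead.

[0] AAdAdd
dAAdAd
dAAdAd
ddAddA
AAdddd
[1] dddAdA
ddddAA
AdddAA
ddAAdA
dddddA
[2] AddddA
dddAdd
Addddd
dddAdd
AdAAdA
[3] AAAAdA
AddddA
dddddd
AAAAAA
AAAAdA
[4] dddAdd
ddAdAA
ddAAdd
dddddd
dddddd
[5] dddAAd
ddAdAd
ddAAAd
dddddd
dddddd
[6] dddAAd
ddAddA
ddAdAd
dddAdd
dddddd
[7] dddAAd
ddAddA
ddAdAd
dddAdd
dddAAd
[8] ddAddA
ddAddA
ddAdAd
ddAddd
ddAddd
[9] dAAAdd
dAAdAA
dAAddd
dAAddd
dAAAdd
[10] dddddd
ddddAd
dddddd
Addddd
Addddd

1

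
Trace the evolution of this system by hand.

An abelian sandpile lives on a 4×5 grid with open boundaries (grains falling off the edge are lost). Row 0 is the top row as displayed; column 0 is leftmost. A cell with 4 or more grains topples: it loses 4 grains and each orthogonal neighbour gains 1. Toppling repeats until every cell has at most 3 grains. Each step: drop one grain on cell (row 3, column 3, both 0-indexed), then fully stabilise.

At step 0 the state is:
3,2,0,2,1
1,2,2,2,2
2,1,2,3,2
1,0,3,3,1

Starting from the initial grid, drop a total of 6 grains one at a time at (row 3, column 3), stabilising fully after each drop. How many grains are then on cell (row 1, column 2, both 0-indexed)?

3

[0] 3,2,0,2,1
1,2,2,2,2
2,1,2,3,2
1,0,3,3,1
[1] 3,2,0,2,1
1,2,3,3,2
2,2,0,1,3
1,1,1,2,2
[2] 3,2,0,2,1
1,2,3,3,2
2,2,0,1,3
1,1,1,3,2
[3] 3,2,0,2,1
1,2,3,3,2
2,2,0,2,3
1,1,2,0,3
[4] 3,2,0,2,1
1,2,3,3,2
2,2,0,2,3
1,1,2,1,3
[5] 3,2,0,2,1
1,2,3,3,2
2,2,0,2,3
1,1,2,2,3
[6] 3,2,0,2,1
1,2,3,3,2
2,2,0,2,3
1,1,2,3,3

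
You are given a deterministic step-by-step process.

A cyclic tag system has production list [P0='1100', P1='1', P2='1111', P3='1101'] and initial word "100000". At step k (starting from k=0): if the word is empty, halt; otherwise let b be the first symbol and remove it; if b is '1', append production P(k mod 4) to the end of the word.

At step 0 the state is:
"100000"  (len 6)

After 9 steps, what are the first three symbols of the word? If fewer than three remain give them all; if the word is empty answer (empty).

011

gen 0: "100000"  (len 6)
gen 1: "000001100"  (len 9)
gen 2: "00001100"  (len 8)
gen 3: "0001100"  (len 7)
gen 4: "001100"  (len 6)
gen 5: "01100"  (len 5)
gen 6: "1100"  (len 4)
gen 7: "1001111"  (len 7)
gen 8: "0011111101"  (len 10)
gen 9: "011111101"  (len 9)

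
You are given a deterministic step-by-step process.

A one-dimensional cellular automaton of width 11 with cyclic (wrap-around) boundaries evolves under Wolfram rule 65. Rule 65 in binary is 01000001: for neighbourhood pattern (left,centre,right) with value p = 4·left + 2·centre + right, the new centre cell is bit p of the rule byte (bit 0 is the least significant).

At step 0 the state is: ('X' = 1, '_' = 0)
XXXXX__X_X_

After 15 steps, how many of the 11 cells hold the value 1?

4

step 0: XXXXX__X_X_
step 1: ____X______
step 2: XXX___XXXXX
step 3: __X_X______
step 4: X_____XXXXX
step 5: X_XXX______
step 6: ____X_XXXX_
step 7: XXX______X_
step 8: __X_XXXX___
step 9: X______X_XX
step 10: X_XXXX_____
step 11: _____X_XXX_
step 12: XXXX_____X_
step 13: ___X_XXX___
step 14: XX_____X_XX
step 15: _X_XXX_____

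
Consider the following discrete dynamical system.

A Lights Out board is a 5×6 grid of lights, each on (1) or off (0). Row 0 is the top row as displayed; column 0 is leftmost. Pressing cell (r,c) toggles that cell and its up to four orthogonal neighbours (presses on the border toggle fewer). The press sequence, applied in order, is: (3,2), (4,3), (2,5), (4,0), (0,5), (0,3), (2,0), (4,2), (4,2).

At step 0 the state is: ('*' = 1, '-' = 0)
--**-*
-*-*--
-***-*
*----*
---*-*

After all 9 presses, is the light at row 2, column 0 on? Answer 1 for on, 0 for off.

1

step 0: --**-*
-*-*--
-***-*
*----*
---*-*
step 1: --**-*
-*-*--
-*-*-*
****-*
--**-*
step 2: --**-*
-*-*--
-*-*-*
***--*
----**
step 3: --**-*
-*-*-*
-*-**-
***---
----**
step 4: --**-*
-*-*-*
-*-**-
-**---
**--**
step 5: --***-
-*-*--
-*-**-
-**---
**--**
step 6: ------
-*----
-*-**-
-**---
**--**
step 7: ------
**----
*--**-
***---
**--**
step 8: ------
**----
*--**-
**----
*-****
step 9: ------
**----
*--**-
***---
**--**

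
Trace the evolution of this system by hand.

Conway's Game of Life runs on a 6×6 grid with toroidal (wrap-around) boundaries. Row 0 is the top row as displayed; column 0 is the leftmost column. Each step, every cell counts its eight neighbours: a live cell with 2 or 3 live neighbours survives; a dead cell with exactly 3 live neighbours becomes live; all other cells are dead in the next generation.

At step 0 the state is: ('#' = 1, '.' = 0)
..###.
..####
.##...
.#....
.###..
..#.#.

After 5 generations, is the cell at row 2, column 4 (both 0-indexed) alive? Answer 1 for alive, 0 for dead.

0

step 0: ..###.
..####
.##...
.#....
.###..
..#.#.
step 1: .#....
.....#
##..#.
#..#..
.#.#..
....#.
step 2: ......
.#...#
##..#.
#..###
..###.
..#...
step 3: ......
.#...#
.###..
#.....
.##...
..#...
step 4: ......
##....
.##...
#..#..
.##...
.##...
step 5: #.#...
###...
..#...
#..#..
#..#..
.##...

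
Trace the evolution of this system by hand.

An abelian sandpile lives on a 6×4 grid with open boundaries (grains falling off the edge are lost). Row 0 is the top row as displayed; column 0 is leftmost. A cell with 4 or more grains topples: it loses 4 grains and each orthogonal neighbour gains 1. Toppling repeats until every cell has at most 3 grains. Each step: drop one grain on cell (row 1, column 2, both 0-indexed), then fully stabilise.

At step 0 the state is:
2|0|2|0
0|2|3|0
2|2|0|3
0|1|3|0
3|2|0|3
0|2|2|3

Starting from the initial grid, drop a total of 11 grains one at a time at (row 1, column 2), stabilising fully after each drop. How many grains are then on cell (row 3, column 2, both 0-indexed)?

0) 2|0|2|0
0|2|3|0
2|2|0|3
0|1|3|0
3|2|0|3
0|2|2|3
1) 2|0|3|0
0|3|0|1
2|2|1|3
0|1|3|0
3|2|0|3
0|2|2|3
2) 2|0|3|0
0|3|1|1
2|2|1|3
0|1|3|0
3|2|0|3
0|2|2|3
3) 2|0|3|0
0|3|2|1
2|2|1|3
0|1|3|0
3|2|0|3
0|2|2|3
4) 2|0|3|0
0|3|3|1
2|2|1|3
0|1|3|0
3|2|0|3
0|2|2|3
5) 2|2|0|1
1|0|2|2
2|3|2|3
0|1|3|0
3|2|0|3
0|2|2|3
6) 2|2|0|1
1|0|3|2
2|3|2|3
0|1|3|0
3|2|0|3
0|2|2|3
7) 2|2|1|1
1|1|0|3
2|3|3|3
0|1|3|0
3|2|0|3
0|2|2|3
8) 2|2|1|1
1|1|1|3
2|3|3|3
0|1|3|0
3|2|0|3
0|2|2|3
9) 2|2|1|1
1|1|2|3
2|3|3|3
0|1|3|0
3|2|0|3
0|2|2|3
10) 2|2|1|1
1|1|3|3
2|3|3|3
0|1|3|0
3|2|0|3
0|2|2|3
11) 2|2|2|2
1|3|2|1
3|0|3|1
0|3|0|2
3|2|1|3
0|2|2|3

0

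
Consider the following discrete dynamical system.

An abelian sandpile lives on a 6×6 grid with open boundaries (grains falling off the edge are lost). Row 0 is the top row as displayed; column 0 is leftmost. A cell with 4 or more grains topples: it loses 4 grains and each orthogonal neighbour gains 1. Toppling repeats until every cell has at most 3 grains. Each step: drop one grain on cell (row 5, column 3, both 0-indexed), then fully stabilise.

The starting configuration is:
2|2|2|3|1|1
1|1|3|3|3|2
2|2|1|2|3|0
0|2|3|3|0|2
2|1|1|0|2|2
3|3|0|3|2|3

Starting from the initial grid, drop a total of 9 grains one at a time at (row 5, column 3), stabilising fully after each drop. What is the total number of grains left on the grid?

k=0  2|2|2|3|1|1
1|1|3|3|3|2
2|2|1|2|3|0
0|2|3|3|0|2
2|1|1|0|2|2
3|3|0|3|2|3
k=1  2|2|2|3|1|1
1|1|3|3|3|2
2|2|1|2|3|0
0|2|3|3|0|2
2|1|1|1|2|2
3|3|1|0|3|3
k=2  2|2|2|3|1|1
1|1|3|3|3|2
2|2|1|2|3|0
0|2|3|3|0|2
2|1|1|1|2|2
3|3|1|1|3|3
k=3  2|2|2|3|1|1
1|1|3|3|3|2
2|2|1|2|3|0
0|2|3|3|0|2
2|1|1|1|2|2
3|3|1|2|3|3
k=4  2|2|2|3|1|1
1|1|3|3|3|2
2|2|1|2|3|0
0|2|3|3|0|2
2|1|1|1|2|2
3|3|1|3|3|3
k=5  2|2|2|3|1|1
1|1|3|3|3|2
2|2|1|2|3|0
0|2|3|3|0|2
2|1|1|2|3|3
3|3|2|1|1|0
k=6  2|2|2|3|1|1
1|1|3|3|3|2
2|2|1|2|3|0
0|2|3|3|0|2
2|1|1|2|3|3
3|3|2|2|1|0
k=7  2|2|2|3|1|1
1|1|3|3|3|2
2|2|1|2|3|0
0|2|3|3|0|2
2|1|1|2|3|3
3|3|2|3|1|0
k=8  2|2|2|3|1|1
1|1|3|3|3|2
2|2|1|2|3|0
0|2|3|3|0|2
2|1|1|3|3|3
3|3|3|0|2|0
k=9  2|2|2|3|1|1
1|1|3|3|3|2
2|2|1|2|3|0
0|2|3|3|0|2
2|1|1|3|3|3
3|3|3|1|2|0

69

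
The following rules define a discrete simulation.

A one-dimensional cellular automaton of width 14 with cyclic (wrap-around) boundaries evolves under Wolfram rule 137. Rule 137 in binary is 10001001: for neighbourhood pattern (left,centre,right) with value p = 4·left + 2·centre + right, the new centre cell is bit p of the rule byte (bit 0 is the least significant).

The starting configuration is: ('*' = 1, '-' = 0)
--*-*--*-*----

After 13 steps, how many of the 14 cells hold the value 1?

9

k=0  --*-*--*-*----
k=1  *----------***
k=2  --********-***
k=3  --*******--**-
k=4  *-******---*--
k=5  --*****--*----
k=6  *-****-----***
k=7  --***--***-***
k=8  --**---**--**-
k=9  *-*--*-*---*--
k=10  ---------*----
k=11  ********---***
k=12  *******--*-***
k=13  ******-----***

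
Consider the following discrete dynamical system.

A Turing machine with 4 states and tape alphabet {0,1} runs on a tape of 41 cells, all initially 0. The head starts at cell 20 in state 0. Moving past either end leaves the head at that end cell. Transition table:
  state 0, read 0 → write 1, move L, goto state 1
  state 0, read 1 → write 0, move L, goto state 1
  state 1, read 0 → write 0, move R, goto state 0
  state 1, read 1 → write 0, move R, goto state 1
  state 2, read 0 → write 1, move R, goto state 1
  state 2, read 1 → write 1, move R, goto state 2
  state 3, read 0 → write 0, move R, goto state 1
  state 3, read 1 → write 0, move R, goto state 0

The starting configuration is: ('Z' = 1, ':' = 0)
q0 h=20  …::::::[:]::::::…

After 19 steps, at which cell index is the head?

19

t=0: q0 h=20  …::::::[:]::::::…
t=1: q1 h=19  …::::::[:]Z:::::…
t=2: q0 h=20  …::::::[Z]::::::…
t=3: q1 h=19  …::::::[:]::::::…
t=4: q0 h=20  …::::::[:]::::::…
t=5: q1 h=19  …::::::[:]Z:::::…
t=6: q0 h=20  …::::::[Z]::::::…
t=7: q1 h=19  …::::::[:]::::::…
t=8: q0 h=20  …::::::[:]::::::…
t=9: q1 h=19  …::::::[:]Z:::::…
t=10: q0 h=20  …::::::[Z]::::::…
t=11: q1 h=19  …::::::[:]::::::…
t=12: q0 h=20  …::::::[:]::::::…
t=13: q1 h=19  …::::::[:]Z:::::…
t=14: q0 h=20  …::::::[Z]::::::…
t=15: q1 h=19  …::::::[:]::::::…
t=16: q0 h=20  …::::::[:]::::::…
t=17: q1 h=19  …::::::[:]Z:::::…
t=18: q0 h=20  …::::::[Z]::::::…
t=19: q1 h=19  …::::::[:]::::::…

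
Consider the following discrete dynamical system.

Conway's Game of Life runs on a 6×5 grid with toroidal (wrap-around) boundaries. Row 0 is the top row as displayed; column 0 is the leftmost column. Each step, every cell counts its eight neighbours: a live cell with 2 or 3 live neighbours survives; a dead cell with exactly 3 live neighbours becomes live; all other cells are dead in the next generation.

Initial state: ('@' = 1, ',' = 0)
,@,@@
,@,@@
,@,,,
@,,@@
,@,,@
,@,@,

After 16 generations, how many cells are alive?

16

[0] ,@,@@
,@,@@
,@,,,
@,,@@
,@,,@
,@,@,
[1] ,@,,,
,@,@@
,@,,,
,@@@@
,@,,,
,@,@,
[2] ,@,@@
,@,,,
,@,,,
,@,@,
,@,,@
@@,,,
[3] ,@,,@
,@,,,
@@,,,
,@,,,
,@,,@
,@,@,
[4] ,@,,,
,@@,,
@@@,,
,@@,,
,@,,,
,@,@@
[5] ,@,@,
,,,,,
@,,@,
,,,,,
,@,@,
,@,,,
[6] ,,@,,
,,@,@
,,,,,
,,@,@
,,@,,
@@,,,
[7] @,@@,
,,,@,
,,,,,
,,,@,
@,@@,
,@@,,
[8] ,,,@@
,,@@@
,,,,,
,,@@@
,,,@@
@,,,,
[9] @,@,,
,,@,@
,,,,,
,,@,@
@,@,,
@,,,,
[10] @,,@@
,@,@,
,,,,,
,@,@,
@,,@@
@,,,@
[11] ,@@@,
@,@@,
,,,,,
@,@@,
,@@@,
,@,,,
[12] @,,@@
,,,@@
,,,,,
,,,@@
@,,@@
@,,,,
[13] @,,@,
@,,@,
,,,,,
@,,@,
@,,@,
,@,,,
[14] @@@,,
,,,,,
,,,,,
,,,,,
@@@,,
@@@,,
[15] @,@,,
,@,,,
,,,,,
,@,,,
@,@,,
,,,@@
[16] @@@@@
,@,,,
,,,,,
,@,,,
@@@@@
@,@@@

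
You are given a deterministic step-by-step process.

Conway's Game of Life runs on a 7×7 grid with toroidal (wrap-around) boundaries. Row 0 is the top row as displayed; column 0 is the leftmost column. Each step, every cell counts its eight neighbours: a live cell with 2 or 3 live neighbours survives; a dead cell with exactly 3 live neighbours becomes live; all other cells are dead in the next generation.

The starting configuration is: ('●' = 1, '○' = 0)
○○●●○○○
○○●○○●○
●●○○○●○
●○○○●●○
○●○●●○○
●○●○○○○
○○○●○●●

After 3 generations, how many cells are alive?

[0] ○○●●○○○
○○●○○●○
●●○○○●○
●○○○●●○
○●○●●○○
●○●○○○○
○○○●○●●
[1] ○○●●○●●
○○●●●○●
●●○○○●○
●○●●○●○
●●●●●●●
●●●○○●●
○●○●●○●
[2] ○●○○○○●
○○○○○○○
●○○○○●○
○○○○○○○
○○○○○○○
○○○○○○○
○○○○○○○
[3] ○○○○○○○
●○○○○○●
○○○○○○○
○○○○○○○
○○○○○○○
○○○○○○○
○○○○○○○

2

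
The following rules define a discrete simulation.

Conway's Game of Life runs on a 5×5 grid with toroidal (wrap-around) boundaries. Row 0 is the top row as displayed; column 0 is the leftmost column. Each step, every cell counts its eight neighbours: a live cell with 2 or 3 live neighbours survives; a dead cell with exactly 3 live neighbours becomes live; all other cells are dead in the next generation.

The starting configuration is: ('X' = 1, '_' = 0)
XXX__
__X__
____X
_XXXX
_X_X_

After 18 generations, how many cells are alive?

10

[0] XXX__
__X__
____X
_XXXX
_X_X_
[1] X__X_
X_XX_
XX__X
_X__X
_____
[2] _XXX_
__XX_
_____
_X__X
X___X
[3] XX___
_X_X_
__XX_
____X
____X
[4] XXX_X
XX_XX
__XXX
____X
____X
[5] __X__
_____
_XX__
X___X
_X__X
[6] _____
_XX__
XX___
__XXX
_X_XX
[7] XX_X_
XXX__
X___X
_____
X___X
[8] ___X_
__XX_
X___X
_____
XX__X
[9] XX_X_
__XX_
___XX
_X___
X___X
[10] XX_X_
XX___
___XX
___X_
__X_X
[11] ___X_
_X_X_
X_XXX
__X__
XXX_X
[12] ___X_
XX___
X___X
_____
XXX_X
[13] ___X_
XX___
XX__X
___X_
XXXXX
[14] ___X_
_XX__
_XX_X
_____
XX___
[15] X____
XX___
XXXX_
__X__
_____
[16] XX___
_____
X__XX
__XX_
_____
[17] _____
_X___
__XXX
__XX_
_XX__
[18] _XX__
__XX_
_X__X
____X
_XXX_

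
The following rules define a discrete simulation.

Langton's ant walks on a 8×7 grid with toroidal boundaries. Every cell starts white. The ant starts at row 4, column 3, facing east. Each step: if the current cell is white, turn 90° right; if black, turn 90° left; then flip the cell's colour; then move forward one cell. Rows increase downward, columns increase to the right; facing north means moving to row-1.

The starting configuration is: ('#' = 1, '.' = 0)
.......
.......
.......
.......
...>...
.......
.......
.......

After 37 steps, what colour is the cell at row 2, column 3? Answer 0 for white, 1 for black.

1

step 0: .......
.......
.......
.......
...>...
.......
.......
.......
step 1: .......
.......
.......
.......
...#...
...v...
.......
.......
step 2: .......
.......
.......
.......
...#...
..<#...
.......
.......
step 3: .......
.......
.......
.......
..^#...
..##...
.......
.......
step 4: .......
.......
.......
.......
..#>...
..##...
.......
.......
step 5: .......
.......
.......
...^...
..#....
..##...
.......
.......
step 6: .......
.......
.......
...#>..
..#....
..##...
.......
.......
step 7: .......
.......
.......
...##..
..#.v..
..##...
.......
.......
step 8: .......
.......
.......
...##..
..#<#..
..##...
.......
.......
step 9: .......
.......
.......
...^#..
..###..
..##...
.......
.......
step 10: .......
.......
.......
..<.#..
..###..
..##...
.......
.......
step 11: .......
.......
..^....
..#.#..
..###..
..##...
.......
.......
step 12: .......
.......
..#>...
..#.#..
..###..
..##...
.......
.......
step 13: .......
.......
..##...
..#v#..
..###..
..##...
.......
.......
step 14: .......
.......
..##...
..<##..
..###..
..##...
.......
.......
step 15: .......
.......
..##...
...##..
..v##..
..##...
.......
.......
step 16: .......
.......
..##...
...##..
...>#..
..##...
.......
.......
step 17: .......
.......
..##...
...^#..
....#..
..##...
.......
.......
step 18: .......
.......
..##...
..<.#..
....#..
..##...
.......
.......
step 19: .......
.......
..^#...
..#.#..
....#..
..##...
.......
.......
step 20: .......
.......
.<.#...
..#.#..
....#..
..##...
.......
.......
step 21: .......
.^.....
.#.#...
..#.#..
....#..
..##...
.......
.......
step 22: .......
.#>....
.#.#...
..#.#..
....#..
..##...
.......
.......
step 23: .......
.##....
.#v#...
..#.#..
....#..
..##...
.......
.......
step 24: .......
.##....
.<##...
..#.#..
....#..
..##...
.......
.......
step 25: .......
.##....
..##...
.v#.#..
....#..
..##...
.......
.......
step 26: .......
.##....
..##...
<##.#..
....#..
..##...
.......
.......
step 27: .......
.##....
^.##...
###.#..
....#..
..##...
.......
.......
step 28: .......
.##....
#>##...
###.#..
....#..
..##...
.......
.......
step 29: .......
.##....
####...
#v#.#..
....#..
..##...
.......
.......
step 30: .......
.##....
####...
#.>.#..
....#..
..##...
.......
.......
step 31: .......
.##....
##^#...
#...#..
....#..
..##...
.......
.......
step 32: .......
.##....
#<.#...
#...#..
....#..
..##...
.......
.......
step 33: .......
.##....
#..#...
#v..#..
....#..
..##...
.......
.......
step 34: .......
.##....
#..#...
<#..#..
....#..
..##...
.......
.......
step 35: .......
.##....
#..#...
.#..#..
v...#..
..##...
.......
.......
step 36: .......
.##....
#..#...
.#..#..
#...#.<
..##...
.......
.......
step 37: .......
.##....
#..#...
.#..#.^
#...#.#
..##...
.......
.......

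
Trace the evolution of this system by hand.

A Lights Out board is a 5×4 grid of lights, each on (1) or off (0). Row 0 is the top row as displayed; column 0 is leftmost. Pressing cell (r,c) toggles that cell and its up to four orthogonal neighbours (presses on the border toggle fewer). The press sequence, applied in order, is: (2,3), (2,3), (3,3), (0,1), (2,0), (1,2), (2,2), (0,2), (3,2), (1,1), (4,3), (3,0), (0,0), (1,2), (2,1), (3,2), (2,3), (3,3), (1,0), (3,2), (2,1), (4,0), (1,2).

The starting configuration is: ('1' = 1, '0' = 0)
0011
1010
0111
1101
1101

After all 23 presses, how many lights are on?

8

k=0  0011
1010
0111
1101
1101
k=1  0011
1011
0100
1100
1101
k=2  0011
1010
0111
1101
1101
k=3  0011
1010
0110
1110
1100
k=4  1101
1110
0110
1110
1100
k=5  1101
0110
1010
0110
1100
k=6  1111
0001
1000
0110
1100
k=7  1111
0011
1111
0100
1100
k=8  1000
0001
1111
0100
1100
k=9  1000
0001
1101
0011
1110
k=10  1100
1111
1001
0011
1110
k=11  1100
1111
1001
0010
1101
k=12  1100
1111
0001
1110
0101
k=13  0000
0111
0001
1110
0101
k=14  0010
0000
0011
1110
0101
k=15  0010
0100
1101
1010
0101
k=16  0010
0100
1111
1101
0111
k=17  0010
0101
1100
1100
0111
k=18  0010
0101
1101
1111
0110
k=19  1010
1001
0101
1111
0110
k=20  1010
1001
0111
1000
0100
k=21  1010
1101
1001
1100
0100
k=22  1010
1101
1001
0100
1000
k=23  1000
1010
1011
0100
1000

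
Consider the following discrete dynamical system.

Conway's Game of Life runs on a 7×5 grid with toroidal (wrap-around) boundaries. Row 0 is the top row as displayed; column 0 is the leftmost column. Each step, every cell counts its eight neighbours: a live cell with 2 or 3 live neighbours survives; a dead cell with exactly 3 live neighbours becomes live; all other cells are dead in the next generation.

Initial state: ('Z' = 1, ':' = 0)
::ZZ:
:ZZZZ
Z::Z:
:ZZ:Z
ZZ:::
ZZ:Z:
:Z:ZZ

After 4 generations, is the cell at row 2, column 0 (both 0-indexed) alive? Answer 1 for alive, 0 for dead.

0) ::ZZ:
:ZZZZ
Z::Z:
:ZZ:Z
ZZ:::
ZZ:Z:
:Z:ZZ
1) :::::
ZZ:::
:::::
::ZZZ
:::Z:
:::Z:
:Z:::
2) ZZ:::
:::::
ZZZZZ
::ZZZ
:::::
::Z::
:::::
3) :::::
:::Z:
ZZ:::
:::::
::Z::
:::::
:Z:::
4) :::::
:::::
:::::
:Z:::
:::::
:::::
:::::

0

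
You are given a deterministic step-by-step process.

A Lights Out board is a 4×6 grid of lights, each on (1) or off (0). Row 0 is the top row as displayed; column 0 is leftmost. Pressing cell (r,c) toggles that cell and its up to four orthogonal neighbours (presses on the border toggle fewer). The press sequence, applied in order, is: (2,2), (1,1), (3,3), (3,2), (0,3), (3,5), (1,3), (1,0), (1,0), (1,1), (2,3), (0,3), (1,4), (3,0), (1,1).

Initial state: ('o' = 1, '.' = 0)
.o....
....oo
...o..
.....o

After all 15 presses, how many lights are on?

14

0) .o....
....oo
...o..
.....o
1) .o....
..o.oo
.oo...
..o..o
2) ......
oo..oo
..o...
..o..o
3) ......
oo..oo
..oo..
...ooo
4) ......
oo..oo
...o..
.oo.oo
5) ..ooo.
oo.ooo
...o..
.oo.oo
6) ..ooo.
oo.ooo
...o.o
.oo...
7) ..o.o.
ooo..o
.....o
.oo...
8) o.o.o.
..o..o
o....o
.oo...
9) ..o.o.
ooo..o
.....o
.oo...
10) .oo.o.
.....o
.o...o
.oo...
11) .oo.o.
...o.o
.ooooo
.ooo..
12) .o.o..
.....o
.ooooo
.ooo..
13) .o.oo.
...oo.
.ooo.o
.ooo..
14) .o.oo.
...oo.
oooo.o
o.oo..
15) ...oo.
ooooo.
o.oo.o
o.oo..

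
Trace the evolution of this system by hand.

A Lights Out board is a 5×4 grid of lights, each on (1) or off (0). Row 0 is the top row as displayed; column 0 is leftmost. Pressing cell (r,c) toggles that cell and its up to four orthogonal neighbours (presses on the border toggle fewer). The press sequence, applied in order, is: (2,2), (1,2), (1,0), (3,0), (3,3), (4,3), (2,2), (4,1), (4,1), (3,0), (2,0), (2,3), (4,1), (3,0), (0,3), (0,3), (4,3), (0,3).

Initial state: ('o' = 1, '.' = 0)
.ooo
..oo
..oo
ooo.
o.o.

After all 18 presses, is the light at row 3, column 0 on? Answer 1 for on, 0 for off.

1

[0] .ooo
..oo
..oo
ooo.
o.o.
[1] .ooo
...o
.o..
oo..
o.o.
[2] .o.o
.oo.
.oo.
oo..
o.o.
[3] oo.o
o.o.
ooo.
oo..
o.o.
[4] oo.o
o.o.
.oo.
....
..o.
[5] oo.o
o.o.
.ooo
..oo
..oo
[6] oo.o
o.o.
.ooo
..o.
....
[7] oo.o
o...
....
....
....
[8] oo.o
o...
....
.o..
ooo.
[9] oo.o
o...
....
....
....
[10] oo.o
o...
o...
oo..
o...
[11] oo.o
....
.o..
.o..
o...
[12] oo.o
...o
.ooo
.o.o
o...
[13] oo.o
...o
.ooo
...o
.oo.
[14] oo.o
...o
oooo
oo.o
ooo.
[15] ooo.
....
oooo
oo.o
ooo.
[16] oo.o
...o
oooo
oo.o
ooo.
[17] oo.o
...o
oooo
oo..
oo.o
[18] ooo.
....
oooo
oo..
oo.o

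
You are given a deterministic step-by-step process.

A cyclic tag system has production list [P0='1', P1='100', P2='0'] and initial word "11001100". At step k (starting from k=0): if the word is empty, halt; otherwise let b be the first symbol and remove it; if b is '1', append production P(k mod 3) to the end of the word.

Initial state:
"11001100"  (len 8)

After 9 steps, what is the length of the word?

[0] "11001100"  (len 8)
[1] "10011001"  (len 8)
[2] "0011001100"  (len 10)
[3] "011001100"  (len 9)
[4] "11001100"  (len 8)
[5] "1001100100"  (len 10)
[6] "0011001000"  (len 10)
[7] "011001000"  (len 9)
[8] "11001000"  (len 8)
[9] "10010000"  (len 8)

8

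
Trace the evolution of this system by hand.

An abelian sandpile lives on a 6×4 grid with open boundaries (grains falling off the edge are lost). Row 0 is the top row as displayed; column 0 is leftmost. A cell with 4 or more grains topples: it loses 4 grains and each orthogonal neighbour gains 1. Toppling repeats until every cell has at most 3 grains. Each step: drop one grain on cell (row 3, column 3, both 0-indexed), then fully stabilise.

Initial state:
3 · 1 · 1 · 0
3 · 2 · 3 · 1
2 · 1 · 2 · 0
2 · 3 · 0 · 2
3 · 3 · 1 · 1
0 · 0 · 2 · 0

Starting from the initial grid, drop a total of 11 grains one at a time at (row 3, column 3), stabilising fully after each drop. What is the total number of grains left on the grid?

43

t=0: 3 · 1 · 1 · 0
3 · 2 · 3 · 1
2 · 1 · 2 · 0
2 · 3 · 0 · 2
3 · 3 · 1 · 1
0 · 0 · 2 · 0
t=1: 3 · 1 · 1 · 0
3 · 2 · 3 · 1
2 · 1 · 2 · 0
2 · 3 · 0 · 3
3 · 3 · 1 · 1
0 · 0 · 2 · 0
t=2: 3 · 1 · 1 · 0
3 · 2 · 3 · 1
2 · 1 · 2 · 1
2 · 3 · 1 · 0
3 · 3 · 1 · 2
0 · 0 · 2 · 0
t=3: 3 · 1 · 1 · 0
3 · 2 · 3 · 1
2 · 1 · 2 · 1
2 · 3 · 1 · 1
3 · 3 · 1 · 2
0 · 0 · 2 · 0
t=4: 3 · 1 · 1 · 0
3 · 2 · 3 · 1
2 · 1 · 2 · 1
2 · 3 · 1 · 2
3 · 3 · 1 · 2
0 · 0 · 2 · 0
t=5: 3 · 1 · 1 · 0
3 · 2 · 3 · 1
2 · 1 · 2 · 1
2 · 3 · 1 · 3
3 · 3 · 1 · 2
0 · 0 · 2 · 0
t=6: 3 · 1 · 1 · 0
3 · 2 · 3 · 1
2 · 1 · 2 · 2
2 · 3 · 2 · 0
3 · 3 · 1 · 3
0 · 0 · 2 · 0
t=7: 3 · 1 · 1 · 0
3 · 2 · 3 · 1
2 · 1 · 2 · 2
2 · 3 · 2 · 1
3 · 3 · 1 · 3
0 · 0 · 2 · 0
t=8: 3 · 1 · 1 · 0
3 · 2 · 3 · 1
2 · 1 · 2 · 2
2 · 3 · 2 · 2
3 · 3 · 1 · 3
0 · 0 · 2 · 0
t=9: 3 · 1 · 1 · 0
3 · 2 · 3 · 1
2 · 1 · 2 · 2
2 · 3 · 2 · 3
3 · 3 · 1 · 3
0 · 0 · 2 · 0
t=10: 3 · 1 · 1 · 0
3 · 2 · 3 · 1
2 · 1 · 2 · 3
2 · 3 · 3 · 1
3 · 3 · 2 · 0
0 · 0 · 2 · 1
t=11: 3 · 1 · 1 · 0
3 · 2 · 3 · 1
2 · 1 · 2 · 3
2 · 3 · 3 · 2
3 · 3 · 2 · 0
0 · 0 · 2 · 1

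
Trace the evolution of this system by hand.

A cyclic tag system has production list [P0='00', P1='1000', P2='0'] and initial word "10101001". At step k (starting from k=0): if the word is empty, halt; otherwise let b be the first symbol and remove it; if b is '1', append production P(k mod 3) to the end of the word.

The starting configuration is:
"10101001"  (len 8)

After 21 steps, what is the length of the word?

1

step 0: "10101001"  (len 8)
step 1: "010100100"  (len 9)
step 2: "10100100"  (len 8)
step 3: "01001000"  (len 8)
step 4: "1001000"  (len 7)
step 5: "0010001000"  (len 10)
step 6: "010001000"  (len 9)
step 7: "10001000"  (len 8)
step 8: "00010001000"  (len 11)
step 9: "0010001000"  (len 10)
step 10: "010001000"  (len 9)
step 11: "10001000"  (len 8)
step 12: "00010000"  (len 8)
step 13: "0010000"  (len 7)
step 14: "010000"  (len 6)
step 15: "10000"  (len 5)
step 16: "000000"  (len 6)
step 17: "00000"  (len 5)
step 18: "0000"  (len 4)
step 19: "000"  (len 3)
step 20: "00"  (len 2)
step 21: "0"  (len 1)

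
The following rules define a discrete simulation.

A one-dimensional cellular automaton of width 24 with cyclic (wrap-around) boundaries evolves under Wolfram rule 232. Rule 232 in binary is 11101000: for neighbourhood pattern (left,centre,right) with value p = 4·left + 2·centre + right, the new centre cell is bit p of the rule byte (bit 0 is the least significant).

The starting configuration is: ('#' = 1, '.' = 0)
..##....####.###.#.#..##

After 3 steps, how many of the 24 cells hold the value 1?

14

step 0: ..##....####.###.#.#..##
step 1: ..##....#########.#...##
step 2: ..##....##########....##
step 3: ..##....##########....##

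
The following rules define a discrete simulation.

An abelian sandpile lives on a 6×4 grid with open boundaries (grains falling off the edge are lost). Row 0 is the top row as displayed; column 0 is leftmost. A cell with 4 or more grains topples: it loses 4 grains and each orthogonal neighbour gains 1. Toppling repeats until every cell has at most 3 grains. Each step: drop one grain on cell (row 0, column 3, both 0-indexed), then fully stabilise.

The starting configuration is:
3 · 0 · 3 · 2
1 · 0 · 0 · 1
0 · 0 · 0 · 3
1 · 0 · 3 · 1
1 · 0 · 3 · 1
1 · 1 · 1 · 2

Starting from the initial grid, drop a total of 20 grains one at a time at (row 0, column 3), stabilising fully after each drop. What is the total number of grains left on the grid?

[0] 3 · 0 · 3 · 2
1 · 0 · 0 · 1
0 · 0 · 0 · 3
1 · 0 · 3 · 1
1 · 0 · 3 · 1
1 · 1 · 1 · 2
[1] 3 · 0 · 3 · 3
1 · 0 · 0 · 1
0 · 0 · 0 · 3
1 · 0 · 3 · 1
1 · 0 · 3 · 1
1 · 1 · 1 · 2
[2] 3 · 1 · 0 · 1
1 · 0 · 1 · 2
0 · 0 · 0 · 3
1 · 0 · 3 · 1
1 · 0 · 3 · 1
1 · 1 · 1 · 2
[3] 3 · 1 · 0 · 2
1 · 0 · 1 · 2
0 · 0 · 0 · 3
1 · 0 · 3 · 1
1 · 0 · 3 · 1
1 · 1 · 1 · 2
[4] 3 · 1 · 0 · 3
1 · 0 · 1 · 2
0 · 0 · 0 · 3
1 · 0 · 3 · 1
1 · 0 · 3 · 1
1 · 1 · 1 · 2
[5] 3 · 1 · 1 · 0
1 · 0 · 1 · 3
0 · 0 · 0 · 3
1 · 0 · 3 · 1
1 · 0 · 3 · 1
1 · 1 · 1 · 2
[6] 3 · 1 · 1 · 1
1 · 0 · 1 · 3
0 · 0 · 0 · 3
1 · 0 · 3 · 1
1 · 0 · 3 · 1
1 · 1 · 1 · 2
[7] 3 · 1 · 1 · 2
1 · 0 · 1 · 3
0 · 0 · 0 · 3
1 · 0 · 3 · 1
1 · 0 · 3 · 1
1 · 1 · 1 · 2
[8] 3 · 1 · 1 · 3
1 · 0 · 1 · 3
0 · 0 · 0 · 3
1 · 0 · 3 · 1
1 · 0 · 3 · 1
1 · 1 · 1 · 2
[9] 3 · 1 · 2 · 1
1 · 0 · 2 · 1
0 · 0 · 1 · 0
1 · 0 · 3 · 2
1 · 0 · 3 · 1
1 · 1 · 1 · 2
[10] 3 · 1 · 2 · 2
1 · 0 · 2 · 1
0 · 0 · 1 · 0
1 · 0 · 3 · 2
1 · 0 · 3 · 1
1 · 1 · 1 · 2
[11] 3 · 1 · 2 · 3
1 · 0 · 2 · 1
0 · 0 · 1 · 0
1 · 0 · 3 · 2
1 · 0 · 3 · 1
1 · 1 · 1 · 2
[12] 3 · 1 · 3 · 0
1 · 0 · 2 · 2
0 · 0 · 1 · 0
1 · 0 · 3 · 2
1 · 0 · 3 · 1
1 · 1 · 1 · 2
[13] 3 · 1 · 3 · 1
1 · 0 · 2 · 2
0 · 0 · 1 · 0
1 · 0 · 3 · 2
1 · 0 · 3 · 1
1 · 1 · 1 · 2
[14] 3 · 1 · 3 · 2
1 · 0 · 2 · 2
0 · 0 · 1 · 0
1 · 0 · 3 · 2
1 · 0 · 3 · 1
1 · 1 · 1 · 2
[15] 3 · 1 · 3 · 3
1 · 0 · 2 · 2
0 · 0 · 1 · 0
1 · 0 · 3 · 2
1 · 0 · 3 · 1
1 · 1 · 1 · 2
[16] 3 · 2 · 0 · 1
1 · 0 · 3 · 3
0 · 0 · 1 · 0
1 · 0 · 3 · 2
1 · 0 · 3 · 1
1 · 1 · 1 · 2
[17] 3 · 2 · 0 · 2
1 · 0 · 3 · 3
0 · 0 · 1 · 0
1 · 0 · 3 · 2
1 · 0 · 3 · 1
1 · 1 · 1 · 2
[18] 3 · 2 · 0 · 3
1 · 0 · 3 · 3
0 · 0 · 1 · 0
1 · 0 · 3 · 2
1 · 0 · 3 · 1
1 · 1 · 1 · 2
[19] 3 · 2 · 2 · 1
1 · 1 · 0 · 1
0 · 0 · 2 · 1
1 · 0 · 3 · 2
1 · 0 · 3 · 1
1 · 1 · 1 · 2
[20] 3 · 2 · 2 · 2
1 · 1 · 0 · 1
0 · 0 · 2 · 1
1 · 0 · 3 · 2
1 · 0 · 3 · 1
1 · 1 · 1 · 2

31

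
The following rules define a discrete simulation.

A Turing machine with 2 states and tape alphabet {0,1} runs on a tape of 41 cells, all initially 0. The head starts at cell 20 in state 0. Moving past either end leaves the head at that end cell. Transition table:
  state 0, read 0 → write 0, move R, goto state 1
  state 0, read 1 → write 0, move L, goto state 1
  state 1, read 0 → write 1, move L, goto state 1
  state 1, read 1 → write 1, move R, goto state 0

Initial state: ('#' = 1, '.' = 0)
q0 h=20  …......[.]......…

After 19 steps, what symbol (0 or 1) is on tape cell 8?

[0] q0 h=20  …......[.]......…
[1] q1 h=21  …......[.]......…
[2] q1 h=20  …......[.]#.....…
[3] q1 h=19  …......[.]##....…
[4] q1 h=18  …......[.]###...…
[5] q1 h=17  …......[.]####..…
[6] q1 h=16  …......[.]#####.…
[7] q1 h=15  …......[.]######…
[8] q1 h=14  …......[.]######…
[9] q1 h=13  …......[.]######…
[10] q1 h=12  …......[.]######…
[11] q1 h=11  …......[.]######…
[12] q1 h=10  …......[.]######…
[13] q1 h= 9  …......[.]######…
[14] q1 h= 8  …......[.]######…
[15] q1 h= 7  …......[.]######…
[16] q1 h= 6  |......[.]######…
[17] q1 h= 5  |.....[.]######…
[18] q1 h= 4  |....[.]######…
[19] q1 h= 3  |...[.]######…

1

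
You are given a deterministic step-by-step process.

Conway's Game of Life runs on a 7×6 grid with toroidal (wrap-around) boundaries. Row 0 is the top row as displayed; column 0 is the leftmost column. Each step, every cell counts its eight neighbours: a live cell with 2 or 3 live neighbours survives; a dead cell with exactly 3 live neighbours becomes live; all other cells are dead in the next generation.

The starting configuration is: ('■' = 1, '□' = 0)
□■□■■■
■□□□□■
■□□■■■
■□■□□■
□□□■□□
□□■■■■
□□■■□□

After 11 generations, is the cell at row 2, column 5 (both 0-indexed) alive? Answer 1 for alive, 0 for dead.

t=0: □■□■■■
■□□□□■
■□□■■■
■□■□□■
□□□■□□
□□■■■■
□□■■□□
t=1: □■□■□■
□■■□□□
□□□■□□
■■■□□□
■■□□□□
□□□□□□
■■□□□□
t=2: □□□□□□
■■□■■□
■□□■□□
■□■□□□
■□■□□□
□□□□□□
■■■□□□
t=3: □□□■□■
■■■■■■
■□□■■□
■□■■□■
□□□□□□
■□■□□□
□■□□□□
t=4: □□□■□■
□■□□□□
□□□□□□
■■■■□■
■□■■□■
□■□□□□
■■■□□□
t=5: □□□□□□
□□□□□□
□□□□□□
□□□■□■
□□□■□■
□□□■□■
■■■□□□
t=6: □■□□□□
□□□□□□
□□□□□□
□□□□□□
■□■■□■
□■□■□■
■■■□□□
t=7: ■■■□□□
□□□□□□
□□□□□□
□□□□□□
■■■■□■
□□□■□■
□□□□□□
t=8: □■□□□□
□■□□□□
□□□□□□
■■■□□□
■■■■□■
□■□■□■
■■■□□□
t=9: □□□□□□
□□□□□□
■□■□□□
□□□■□■
□□□■□■
□□□■□■
□□□□□□
t=10: □□□□□□
□□□□□□
□□□□□□
■□■■□■
■□■■□■
□□□□□□
□□□□□□
t=11: □□□□□□
□□□□□□
□□□□□□
■□■■□■
■□■■□■
□□□□□□
□□□□□□

0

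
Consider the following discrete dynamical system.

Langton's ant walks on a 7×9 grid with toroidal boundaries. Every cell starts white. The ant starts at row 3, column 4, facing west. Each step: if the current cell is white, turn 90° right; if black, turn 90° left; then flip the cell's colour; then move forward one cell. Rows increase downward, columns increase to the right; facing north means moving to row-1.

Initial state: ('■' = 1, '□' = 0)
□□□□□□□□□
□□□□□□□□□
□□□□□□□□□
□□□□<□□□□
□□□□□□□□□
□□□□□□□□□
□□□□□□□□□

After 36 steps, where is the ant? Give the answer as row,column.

3,8

[0] □□□□□□□□□
□□□□□□□□□
□□□□□□□□□
□□□□<□□□□
□□□□□□□□□
□□□□□□□□□
□□□□□□□□□
[1] □□□□□□□□□
□□□□□□□□□
□□□□^□□□□
□□□□■□□□□
□□□□□□□□□
□□□□□□□□□
□□□□□□□□□
[2] □□□□□□□□□
□□□□□□□□□
□□□□■>□□□
□□□□■□□□□
□□□□□□□□□
□□□□□□□□□
□□□□□□□□□
[3] □□□□□□□□□
□□□□□□□□□
□□□□■■□□□
□□□□■v□□□
□□□□□□□□□
□□□□□□□□□
□□□□□□□□□
[4] □□□□□□□□□
□□□□□□□□□
□□□□■■□□□
□□□□<■□□□
□□□□□□□□□
□□□□□□□□□
□□□□□□□□□
[5] □□□□□□□□□
□□□□□□□□□
□□□□■■□□□
□□□□□■□□□
□□□□v□□□□
□□□□□□□□□
□□□□□□□□□
[6] □□□□□□□□□
□□□□□□□□□
□□□□■■□□□
□□□□□■□□□
□□□<■□□□□
□□□□□□□□□
□□□□□□□□□
[7] □□□□□□□□□
□□□□□□□□□
□□□□■■□□□
□□□^□■□□□
□□□■■□□□□
□□□□□□□□□
□□□□□□□□□
[8] □□□□□□□□□
□□□□□□□□□
□□□□■■□□□
□□□■>■□□□
□□□■■□□□□
□□□□□□□□□
□□□□□□□□□
[9] □□□□□□□□□
□□□□□□□□□
□□□□■■□□□
□□□■■■□□□
□□□■v□□□□
□□□□□□□□□
□□□□□□□□□
[10] □□□□□□□□□
□□□□□□□□□
□□□□■■□□□
□□□■■■□□□
□□□■□>□□□
□□□□□□□□□
□□□□□□□□□
[11] □□□□□□□□□
□□□□□□□□□
□□□□■■□□□
□□□■■■□□□
□□□■□■□□□
□□□□□v□□□
□□□□□□□□□
[12] □□□□□□□□□
□□□□□□□□□
□□□□■■□□□
□□□■■■□□□
□□□■□■□□□
□□□□<■□□□
□□□□□□□□□
[13] □□□□□□□□□
□□□□□□□□□
□□□□■■□□□
□□□■■■□□□
□□□■^■□□□
□□□□■■□□□
□□□□□□□□□
[14] □□□□□□□□□
□□□□□□□□□
□□□□■■□□□
□□□■■■□□□
□□□■■>□□□
□□□□■■□□□
□□□□□□□□□
[15] □□□□□□□□□
□□□□□□□□□
□□□□■■□□□
□□□■■^□□□
□□□■■□□□□
□□□□■■□□□
□□□□□□□□□
[16] □□□□□□□□□
□□□□□□□□□
□□□□■■□□□
□□□■<□□□□
□□□■■□□□□
□□□□■■□□□
□□□□□□□□□
[17] □□□□□□□□□
□□□□□□□□□
□□□□■■□□□
□□□■□□□□□
□□□■v□□□□
□□□□■■□□□
□□□□□□□□□
[18] □□□□□□□□□
□□□□□□□□□
□□□□■■□□□
□□□■□□□□□
□□□■□>□□□
□□□□■■□□□
□□□□□□□□□
[19] □□□□□□□□□
□□□□□□□□□
□□□□■■□□□
□□□■□□□□□
□□□■□■□□□
□□□□■v□□□
□□□□□□□□□
[20] □□□□□□□□□
□□□□□□□□□
□□□□■■□□□
□□□■□□□□□
□□□■□■□□□
□□□□■□>□□
□□□□□□□□□
[21] □□□□□□□□□
□□□□□□□□□
□□□□■■□□□
□□□■□□□□□
□□□■□■□□□
□□□□■□■□□
□□□□□□v□□
[22] □□□□□□□□□
□□□□□□□□□
□□□□■■□□□
□□□■□□□□□
□□□■□■□□□
□□□□■□■□□
□□□□□<■□□
[23] □□□□□□□□□
□□□□□□□□□
□□□□■■□□□
□□□■□□□□□
□□□■□■□□□
□□□□■^■□□
□□□□□■■□□
[24] □□□□□□□□□
□□□□□□□□□
□□□□■■□□□
□□□■□□□□□
□□□■□■□□□
□□□□■■>□□
□□□□□■■□□
[25] □□□□□□□□□
□□□□□□□□□
□□□□■■□□□
□□□■□□□□□
□□□■□■^□□
□□□□■■□□□
□□□□□■■□□
[26] □□□□□□□□□
□□□□□□□□□
□□□□■■□□□
□□□■□□□□□
□□□■□■■>□
□□□□■■□□□
□□□□□■■□□
[27] □□□□□□□□□
□□□□□□□□□
□□□□■■□□□
□□□■□□□□□
□□□■□■■■□
□□□□■■□v□
□□□□□■■□□
[28] □□□□□□□□□
□□□□□□□□□
□□□□■■□□□
□□□■□□□□□
□□□■□■■■□
□□□□■■<■□
□□□□□■■□□
[29] □□□□□□□□□
□□□□□□□□□
□□□□■■□□□
□□□■□□□□□
□□□■□■^■□
□□□□■■■■□
□□□□□■■□□
[30] □□□□□□□□□
□□□□□□□□□
□□□□■■□□□
□□□■□□□□□
□□□■□<□■□
□□□□■■■■□
□□□□□■■□□
[31] □□□□□□□□□
□□□□□□□□□
□□□□■■□□□
□□□■□□□□□
□□□■□□□■□
□□□□■v■■□
□□□□□■■□□
[32] □□□□□□□□□
□□□□□□□□□
□□□□■■□□□
□□□■□□□□□
□□□■□□□■□
□□□□■□>■□
□□□□□■■□□
[33] □□□□□□□□□
□□□□□□□□□
□□□□■■□□□
□□□■□□□□□
□□□■□□^■□
□□□□■□□■□
□□□□□■■□□
[34] □□□□□□□□□
□□□□□□□□□
□□□□■■□□□
□□□■□□□□□
□□□■□□■>□
□□□□■□□■□
□□□□□■■□□
[35] □□□□□□□□□
□□□□□□□□□
□□□□■■□□□
□□□■□□□^□
□□□■□□■□□
□□□□■□□■□
□□□□□■■□□
[36] □□□□□□□□□
□□□□□□□□□
□□□□■■□□□
□□□■□□□■>
□□□■□□■□□
□□□□■□□■□
□□□□□■■□□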